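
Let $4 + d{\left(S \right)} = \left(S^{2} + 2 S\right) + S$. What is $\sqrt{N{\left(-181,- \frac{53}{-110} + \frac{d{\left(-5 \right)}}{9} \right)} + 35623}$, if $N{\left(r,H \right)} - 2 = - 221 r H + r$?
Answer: $\frac{\sqrt{8862776670}}{330} \approx 285.28$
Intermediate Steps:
$d{\left(S \right)} = -4 + S^{2} + 3 S$ ($d{\left(S \right)} = -4 + \left(\left(S^{2} + 2 S\right) + S\right) = -4 + \left(S^{2} + 3 S\right) = -4 + S^{2} + 3 S$)
$N{\left(r,H \right)} = 2 + r - 221 H r$ ($N{\left(r,H \right)} = 2 + \left(- 221 r H + r\right) = 2 - \left(- r + 221 H r\right) = 2 + r - 221 H r$)
$\sqrt{N{\left(-181,- \frac{53}{-110} + \frac{d{\left(-5 \right)}}{9} \right)} + 35623} = \sqrt{\left(2 - 181 - 221 \left(- \frac{53}{-110} + \frac{-4 + \left(-5\right)^{2} + 3 \left(-5\right)}{9}\right) \left(-181\right)\right) + 35623} = \sqrt{\left(2 - 181 - 221 \left(\left(-53\right) \left(- \frac{1}{110}\right) + \left(-4 + 25 - 15\right) \frac{1}{9}\right) \left(-181\right)\right) + 35623} = \sqrt{\left(2 - 181 - 221 \left(\frac{53}{110} + 6 \cdot \frac{1}{9}\right) \left(-181\right)\right) + 35623} = \sqrt{\left(2 - 181 - 221 \left(\frac{53}{110} + \frac{2}{3}\right) \left(-181\right)\right) + 35623} = \sqrt{\left(2 - 181 - \frac{83759}{330} \left(-181\right)\right) + 35623} = \sqrt{\left(2 - 181 + \frac{15160379}{330}\right) + 35623} = \sqrt{\frac{15101309}{330} + 35623} = \sqrt{\frac{26856899}{330}} = \frac{\sqrt{8862776670}}{330}$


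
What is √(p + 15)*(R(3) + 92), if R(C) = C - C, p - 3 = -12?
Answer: 92*√6 ≈ 225.35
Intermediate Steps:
p = -9 (p = 3 - 12 = -9)
R(C) = 0
√(p + 15)*(R(3) + 92) = √(-9 + 15)*(0 + 92) = √6*92 = 92*√6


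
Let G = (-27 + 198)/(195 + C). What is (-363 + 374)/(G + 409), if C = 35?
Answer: 2530/94241 ≈ 0.026846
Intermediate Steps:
G = 171/230 (G = (-27 + 198)/(195 + 35) = 171/230 ≈ 0.74348)
(-363 + 374)/(G + 409) = (-363 + 374)/(171/230 + 409) = 11/(94241/230) = 11*(230/94241) = 2530/94241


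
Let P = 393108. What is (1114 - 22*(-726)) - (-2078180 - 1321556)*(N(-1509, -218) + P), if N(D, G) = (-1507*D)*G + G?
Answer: -1684068896432098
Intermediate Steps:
N(D, G) = G - 1507*D*G (N(D, G) = -1507*D*G + G = G - 1507*D*G)
(1114 - 22*(-726)) - (-2078180 - 1321556)*(N(-1509, -218) + P) = (1114 - 22*(-726)) - (-2078180 - 1321556)*(-218*(1 - 1507*(-1509)) + 393108) = (1114 + 15972) - (-3399736)*(-218*(1 + 2274063) + 393108) = 17086 - (-3399736)*(-218*2274064 + 393108) = 17086 - (-3399736)*(-495745952 + 393108) = 17086 - (-3399736)*(-495352844) = 17086 - 1*1684068896449184 = 17086 - 1684068896449184 = -1684068896432098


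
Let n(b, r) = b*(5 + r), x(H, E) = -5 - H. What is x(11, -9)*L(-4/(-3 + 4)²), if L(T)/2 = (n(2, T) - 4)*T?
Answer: -256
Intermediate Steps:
L(T) = 2*T*(6 + 2*T) (L(T) = 2*((2*(5 + T) - 4)*T) = 2*(((10 + 2*T) - 4)*T) = 2*((6 + 2*T)*T) = 2*(T*(6 + 2*T)) = 2*T*(6 + 2*T))
x(11, -9)*L(-4/(-3 + 4)²) = (-5 - 1*11)*(4*(-4/(-3 + 4)²)*(3 - 4/(-3 + 4)²)) = (-5 - 11)*(4*(-4/(1²))*(3 - 4/(1²))) = -64*(-4/1)*(3 - 4/1) = -64*(-4*1)*(3 - 4*1) = -64*(-4)*(3 - 4) = -64*(-4)*(-1) = -16*16 = -256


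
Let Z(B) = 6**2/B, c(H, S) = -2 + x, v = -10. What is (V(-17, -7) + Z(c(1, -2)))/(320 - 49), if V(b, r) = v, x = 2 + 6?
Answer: -4/271 ≈ -0.014760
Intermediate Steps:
x = 8
V(b, r) = -10
c(H, S) = 6 (c(H, S) = -2 + 8 = 6)
Z(B) = 36/B
(V(-17, -7) + Z(c(1, -2)))/(320 - 49) = (-10 + 36/6)/(320 - 49) = (-10 + 36*(1/6))/271 = (-10 + 6)/271 = (1/271)*(-4) = -4/271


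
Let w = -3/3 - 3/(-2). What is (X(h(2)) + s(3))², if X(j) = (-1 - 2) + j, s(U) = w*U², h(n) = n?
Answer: 49/4 ≈ 12.250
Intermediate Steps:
w = ½ (w = -3*⅓ - 3*(-½) = -1 + 3/2 = ½ ≈ 0.50000)
s(U) = U²/2
X(j) = -3 + j
(X(h(2)) + s(3))² = ((-3 + 2) + (½)*3²)² = (-1 + (½)*9)² = (-1 + 9/2)² = (7/2)² = 49/4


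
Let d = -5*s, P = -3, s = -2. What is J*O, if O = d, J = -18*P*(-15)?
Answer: -8100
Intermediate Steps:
J = -810 (J = -18*(-3)*(-15) = 54*(-15) = -810)
d = 10 (d = -5*(-2) = 10)
O = 10
J*O = -810*10 = -8100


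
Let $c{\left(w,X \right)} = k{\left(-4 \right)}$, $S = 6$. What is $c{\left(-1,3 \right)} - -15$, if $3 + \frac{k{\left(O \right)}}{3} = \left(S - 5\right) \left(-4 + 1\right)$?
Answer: $-3$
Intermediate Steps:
$k{\left(O \right)} = -18$ ($k{\left(O \right)} = -9 + 3 \left(6 - 5\right) \left(-4 + 1\right) = -9 + 3 \cdot 1 \left(-3\right) = -9 + 3 \left(-3\right) = -9 - 9 = -18$)
$c{\left(w,X \right)} = -18$
$c{\left(-1,3 \right)} - -15 = -18 - -15 = -18 + 15 = -3$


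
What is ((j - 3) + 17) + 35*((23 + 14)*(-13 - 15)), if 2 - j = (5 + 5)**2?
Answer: -36344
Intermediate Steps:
j = -98 (j = 2 - (5 + 5)**2 = 2 - 1*10**2 = 2 - 1*100 = 2 - 100 = -98)
((j - 3) + 17) + 35*((23 + 14)*(-13 - 15)) = ((-98 - 3) + 17) + 35*((23 + 14)*(-13 - 15)) = (-101 + 17) + 35*(37*(-28)) = -84 + 35*(-1036) = -84 - 36260 = -36344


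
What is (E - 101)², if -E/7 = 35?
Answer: 119716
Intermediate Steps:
E = -245 (E = -7*35 = -245)
(E - 101)² = (-245 - 101)² = (-346)² = 119716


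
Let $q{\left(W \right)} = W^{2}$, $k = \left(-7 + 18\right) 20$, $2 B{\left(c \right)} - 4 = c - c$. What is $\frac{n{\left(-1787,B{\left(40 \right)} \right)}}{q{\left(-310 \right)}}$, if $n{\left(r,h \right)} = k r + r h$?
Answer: $- \frac{198357}{48050} \approx -4.1281$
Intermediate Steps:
$B{\left(c \right)} = 2$ ($B{\left(c \right)} = 2 + \frac{c - c}{2} = 2 + \frac{1}{2} \cdot 0 = 2 + 0 = 2$)
$k = 220$ ($k = 11 \cdot 20 = 220$)
$n{\left(r,h \right)} = 220 r + h r$ ($n{\left(r,h \right)} = 220 r + r h = 220 r + h r$)
$\frac{n{\left(-1787,B{\left(40 \right)} \right)}}{q{\left(-310 \right)}} = \frac{\left(-1787\right) \left(220 + 2\right)}{\left(-310\right)^{2}} = \frac{\left(-1787\right) 222}{96100} = \left(-396714\right) \frac{1}{96100} = - \frac{198357}{48050}$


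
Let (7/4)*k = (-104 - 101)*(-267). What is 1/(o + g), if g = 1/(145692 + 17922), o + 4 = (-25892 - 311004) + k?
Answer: -1145298/350029247033 ≈ -3.2720e-6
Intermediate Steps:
k = 218940/7 (k = 4*((-104 - 101)*(-267))/7 = 4*(-205*(-267))/7 = (4/7)*54735 = 218940/7 ≈ 31277.)
o = -2139360/7 (o = -4 + ((-25892 - 311004) + 218940/7) = -4 + (-336896 + 218940/7) = -4 - 2139332/7 = -2139360/7 ≈ -3.0562e+5)
g = 1/163614 ≈ 6.1119e-6
1/(o + g) = 1/(-2139360/7 + 1/163614) = 1/(-350029247033/1145298) = -1145298/350029247033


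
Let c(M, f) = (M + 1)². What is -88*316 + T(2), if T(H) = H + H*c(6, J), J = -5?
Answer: -27708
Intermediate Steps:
c(M, f) = (1 + M)²
T(H) = 50*H (T(H) = H + H*(1 + 6)² = H + H*7² = H + H*49 = H + 49*H = 50*H)
-88*316 + T(2) = -88*316 + 50*2 = -27808 + 100 = -27708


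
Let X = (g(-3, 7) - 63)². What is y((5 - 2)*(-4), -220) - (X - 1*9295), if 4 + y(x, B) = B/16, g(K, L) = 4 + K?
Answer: 21733/4 ≈ 5433.3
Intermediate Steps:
X = 3844 (X = ((4 - 3) - 63)² = (1 - 63)² = (-62)² = 3844)
y(x, B) = -4 + B/16
y((5 - 2)*(-4), -220) - (X - 1*9295) = (-4 + (1/16)*(-220)) - (3844 - 1*9295) = (-4 - 55/4) - (3844 - 9295) = -71/4 - 1*(-5451) = -71/4 + 5451 = 21733/4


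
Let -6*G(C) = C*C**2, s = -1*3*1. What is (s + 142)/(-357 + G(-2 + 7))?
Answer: -834/2267 ≈ -0.36789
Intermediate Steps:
s = -3 (s = -3*1 = -3)
G(C) = -C**3/6 (G(C) = -C*C**2/6 = -C**3/6)
(s + 142)/(-357 + G(-2 + 7)) = (-3 + 142)/(-357 - (-2 + 7)**3/6) = 139/(-357 - 1/6*5**3) = 139/(-357 - 1/6*125) = 139/(-357 - 125/6) = 139/(-2267/6) = 139*(-6/2267) = -834/2267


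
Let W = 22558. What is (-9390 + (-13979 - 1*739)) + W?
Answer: -1550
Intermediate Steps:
(-9390 + (-13979 - 1*739)) + W = (-9390 + (-13979 - 1*739)) + 22558 = (-9390 + (-13979 - 739)) + 22558 = (-9390 - 14718) + 22558 = -24108 + 22558 = -1550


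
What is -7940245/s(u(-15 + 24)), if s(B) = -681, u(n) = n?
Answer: 7940245/681 ≈ 11660.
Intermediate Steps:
-7940245/s(u(-15 + 24)) = -7940245/(-681) = -7940245*(-1/681) = 7940245/681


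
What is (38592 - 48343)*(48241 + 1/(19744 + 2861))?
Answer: -10633346596306/22605 ≈ -4.7040e+8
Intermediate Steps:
(38592 - 48343)*(48241 + 1/(19744 + 2861)) = -9751*(48241 + 1/22605) = -9751*1090487806/22605 = -10633346596306/22605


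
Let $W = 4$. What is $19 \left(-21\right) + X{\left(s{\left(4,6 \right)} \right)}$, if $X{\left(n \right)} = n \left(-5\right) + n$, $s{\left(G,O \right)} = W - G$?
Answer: $-399$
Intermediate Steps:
$s{\left(G,O \right)} = 4 - G$
$X{\left(n \right)} = - 4 n$ ($X{\left(n \right)} = - 5 n + n = - 4 n$)
$19 \left(-21\right) + X{\left(s{\left(4,6 \right)} \right)} = 19 \left(-21\right) - 4 \left(4 - 4\right) = -399 - 4 \left(4 - 4\right) = -399 - 0 = -399 + 0 = -399$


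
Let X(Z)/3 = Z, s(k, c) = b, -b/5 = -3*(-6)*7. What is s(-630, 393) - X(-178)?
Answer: -96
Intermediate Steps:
b = -630 (b = -5*(-3*(-6))*7 = -90*7 = -5*126 = -630)
s(k, c) = -630
X(Z) = 3*Z
s(-630, 393) - X(-178) = -630 - 3*(-178) = -630 - 1*(-534) = -630 + 534 = -96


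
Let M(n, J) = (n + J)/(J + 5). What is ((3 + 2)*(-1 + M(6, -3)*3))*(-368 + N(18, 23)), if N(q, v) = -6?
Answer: -6545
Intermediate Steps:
M(n, J) = (J + n)/(5 + J)
((3 + 2)*(-1 + M(6, -3)*3))*(-368 + N(18, 23)) = ((3 + 2)*(-1 + ((-3 + 6)/(5 - 3))*3))*(-368 - 6) = (5*(-1 + (3/2)*3))*(-374) = (5*(-1 + 9/2))*(-374) = (5*(7/2))*(-374) = (35/2)*(-374) = -6545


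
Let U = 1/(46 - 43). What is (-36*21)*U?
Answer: -252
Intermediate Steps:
U = ⅓ (U = 1/3 = ⅓ ≈ 0.33333)
(-36*21)*U = -36*21*(⅓) = -756*⅓ = -252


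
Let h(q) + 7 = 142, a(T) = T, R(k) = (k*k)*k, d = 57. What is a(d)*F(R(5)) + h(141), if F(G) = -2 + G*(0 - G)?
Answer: -890604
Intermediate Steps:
R(k) = k**3 (R(k) = k**2*k = k**3)
F(G) = -2 - G**2 (F(G) = -2 + G*(-G) = -2 - G**2)
h(q) = 135 (h(q) = -7 + 142 = 135)
a(d)*F(R(5)) + h(141) = 57*(-2 - (5**3)**2) + 135 = 57*(-2 - 1*125**2) + 135 = 57*(-2 - 1*15625) + 135 = 57*(-2 - 15625) + 135 = 57*(-15627) + 135 = -890739 + 135 = -890604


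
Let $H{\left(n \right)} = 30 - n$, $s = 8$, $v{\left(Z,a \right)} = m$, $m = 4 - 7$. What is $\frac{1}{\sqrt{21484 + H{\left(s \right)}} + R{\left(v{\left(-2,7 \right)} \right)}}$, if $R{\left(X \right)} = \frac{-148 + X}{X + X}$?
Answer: $- \frac{906}{751415} + \frac{36 \sqrt{21506}}{751415} \approx 0.0058202$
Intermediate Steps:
$m = -3$
$v{\left(Z,a \right)} = -3$
$R{\left(X \right)} = \frac{-148 + X}{2 X}$
$\frac{1}{\sqrt{21484 + H{\left(s \right)}} + R{\left(v{\left(-2,7 \right)} \right)}} = \frac{1}{\sqrt{21484 + \left(30 - 8\right)} + \frac{-148 - 3}{2 \left(-3\right)}} = \frac{1}{\sqrt{21484 + \left(30 - 8\right)} + \frac{1}{2} \left(- \frac{1}{3}\right) \left(-151\right)} = \frac{1}{\sqrt{21484 + 22} + \frac{151}{6}} = \frac{1}{\sqrt{21506} + \frac{151}{6}} = \frac{1}{\frac{151}{6} + \sqrt{21506}}$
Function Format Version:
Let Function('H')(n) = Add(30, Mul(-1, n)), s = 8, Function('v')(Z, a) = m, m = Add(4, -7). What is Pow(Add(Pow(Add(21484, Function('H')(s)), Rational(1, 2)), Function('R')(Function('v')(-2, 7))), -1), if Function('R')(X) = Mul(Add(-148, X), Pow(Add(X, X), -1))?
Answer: Add(Rational(-906, 751415), Mul(Rational(36, 751415), Pow(21506, Rational(1, 2)))) ≈ 0.0058202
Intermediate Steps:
m = -3
Function('v')(Z, a) = -3
Function('R')(X) = Mul(Rational(1, 2), Pow(X, -1), Add(-148, X)) (Function('R')(X) = Mul(Add(-148, X), Pow(Mul(2, X), -1)) = Mul(Add(-148, X), Mul(Rational(1, 2), Pow(X, -1))) = Mul(Rational(1, 2), Pow(X, -1), Add(-148, X)))
Pow(Add(Pow(Add(21484, Function('H')(s)), Rational(1, 2)), Function('R')(Function('v')(-2, 7))), -1) = Pow(Add(Pow(Add(21484, Add(30, Mul(-1, 8))), Rational(1, 2)), Mul(Rational(1, 2), Pow(-3, -1), Add(-148, -3))), -1) = Pow(Add(Pow(Add(21484, Add(30, -8)), Rational(1, 2)), Mul(Rational(1, 2), Rational(-1, 3), -151)), -1) = Pow(Add(Pow(Add(21484, 22), Rational(1, 2)), Rational(151, 6)), -1) = Pow(Add(Pow(21506, Rational(1, 2)), Rational(151, 6)), -1) = Pow(Add(Rational(151, 6), Pow(21506, Rational(1, 2))), -1)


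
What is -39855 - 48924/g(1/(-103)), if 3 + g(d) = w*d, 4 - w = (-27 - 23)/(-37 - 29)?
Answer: -61093311/2576 ≈ -23716.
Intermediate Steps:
w = 107/33 (w = 4 - (-27 - 23)/(-37 - 29) = 4 - (-50)/(-66) = 4 - (-50)*(-1)/66 = 4 - 1*25/33 = 4 - 25/33 = 107/33 ≈ 3.2424)
g(d) = -3 + 107*d/33
-39855 - 48924/g(1/(-103)) = -39855 - 48924/(-3 + (107/33)/(-103)) = -39855 - 48924/(-3 + (107/33)*(-1/103)) = -39855 - 48924/(-3 - 107/3399) = -39855 - 48924/(-10304/3399) = -39855 - 48924*(-3399/10304) = -39855 + 41573169/2576 = -61093311/2576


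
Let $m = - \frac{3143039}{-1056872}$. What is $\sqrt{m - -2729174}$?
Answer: $\frac{\sqrt{762107949044923206}}{528436} \approx 1652.0$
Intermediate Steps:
$m = \frac{3143039}{1056872}$ ($m = \left(-3143039\right) \left(- \frac{1}{1056872}\right) = \frac{3143039}{1056872} \approx 2.9739$)
$\sqrt{m - -2729174} = \sqrt{\frac{3143039}{1056872} - -2729174} = \sqrt{\frac{3143039}{1056872} + 2729174} = \sqrt{\frac{2884390726767}{1056872}} = \frac{\sqrt{762107949044923206}}{528436}$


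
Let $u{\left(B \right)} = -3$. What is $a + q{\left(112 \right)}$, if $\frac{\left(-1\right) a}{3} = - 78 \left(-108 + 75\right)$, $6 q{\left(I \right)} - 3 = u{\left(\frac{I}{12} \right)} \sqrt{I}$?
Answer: $- \frac{15443}{2} - 2 \sqrt{7} \approx -7726.8$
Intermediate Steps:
$q{\left(I \right)} = \frac{1}{2} - \frac{\sqrt{I}}{2}$ ($q{\left(I \right)} = \frac{1}{2} + \frac{\left(-3\right) \sqrt{I}}{6} = \frac{1}{2} - \frac{\sqrt{I}}{2}$)
$a = -7722$ ($a = - 3 \left(- 78 \left(-108 + 75\right)\right) = - 3 \left(\left(-78\right) \left(-33\right)\right) = \left(-3\right) 2574 = -7722$)
$a + q{\left(112 \right)} = -7722 + \left(\frac{1}{2} - \frac{\sqrt{112}}{2}\right) = -7722 + \left(\frac{1}{2} - \frac{4 \sqrt{7}}{2}\right) = -7722 + \left(\frac{1}{2} - 2 \sqrt{7}\right) = - \frac{15443}{2} - 2 \sqrt{7}$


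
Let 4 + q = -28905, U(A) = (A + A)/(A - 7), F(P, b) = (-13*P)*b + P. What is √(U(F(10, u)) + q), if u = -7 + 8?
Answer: I*√466242781/127 ≈ 170.02*I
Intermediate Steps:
u = 1
F(P, b) = P - 13*P*b (F(P, b) = -13*P*b + P = P - 13*P*b)
U(A) = 2*A/(-7 + A) (U(A) = (2*A)/(-7 + A) = 2*A/(-7 + A))
q = -28909 (q = -4 - 28905 = -28909)
√(U(F(10, u)) + q) = √(2*(10*(1 - 13*1))/(-7 + 10*(1 - 13*1)) - 28909) = √(2*(10*(1 - 13))/(-7 + 10*(1 - 13)) - 28909) = √(2*(10*(-12))/(-7 + 10*(-12)) - 28909) = √(2*(-120)/(-7 - 120) - 28909) = √(2*(-120)/(-127) - 28909) = √(2*(-120)*(-1/127) - 28909) = √(240/127 - 28909) = √(-3671203/127) = I*√466242781/127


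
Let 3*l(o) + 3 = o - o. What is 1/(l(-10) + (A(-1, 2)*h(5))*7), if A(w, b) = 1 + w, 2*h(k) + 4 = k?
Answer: -1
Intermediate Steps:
h(k) = -2 + k/2
l(o) = -1 (l(o) = -1 + (o - o)/3 = -1 + (⅓)*0 = -1 + 0 = -1)
1/(l(-10) + (A(-1, 2)*h(5))*7) = 1/(-1 + ((1 - 1)*(-2 + (½)*5))*7) = 1/(-1 + (0*(-2 + 5/2))*7) = 1/(-1 + (0*(½))*7) = 1/(-1 + 0*7) = 1/(-1 + 0) = 1/(-1) = -1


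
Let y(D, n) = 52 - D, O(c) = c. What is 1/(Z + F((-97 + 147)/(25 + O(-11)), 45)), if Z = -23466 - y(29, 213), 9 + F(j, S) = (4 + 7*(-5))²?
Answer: -1/22537 ≈ -4.4371e-5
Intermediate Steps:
F(j, S) = 952 (F(j, S) = -9 + (4 + 7*(-5))² = -9 + (4 - 35)² = -9 + (-31)² = -9 + 961 = 952)
Z = -23489 (Z = -23466 - (52 - 1*29) = -23466 - (52 - 29) = -23466 - 1*23 = -23466 - 23 = -23489)
1/(Z + F((-97 + 147)/(25 + O(-11)), 45)) = 1/(-23489 + 952) = 1/(-22537) = -1/22537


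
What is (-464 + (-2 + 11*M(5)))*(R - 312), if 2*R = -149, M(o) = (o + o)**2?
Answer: -245041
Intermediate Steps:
M(o) = 4*o**2 (M(o) = (2*o)**2 = 4*o**2)
R = -149/2 (R = (1/2)*(-149) = -149/2 ≈ -74.500)
(-464 + (-2 + 11*M(5)))*(R - 312) = (-464 + (-2 + 11*(4*5**2)))*(-149/2 - 312) = (-464 + (-2 + 11*(4*25)))*(-773/2) = (-464 + (-2 + 11*100))*(-773/2) = (-464 + (-2 + 1100))*(-773/2) = (-464 + 1098)*(-773/2) = 634*(-773/2) = -245041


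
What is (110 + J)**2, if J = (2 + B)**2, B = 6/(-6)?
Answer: 12321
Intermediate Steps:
B = -1 (B = 6*(-1/6) = -1)
J = 1 (J = (2 - 1)**2 = 1**2 = 1)
(110 + J)**2 = (110 + 1)**2 = 111**2 = 12321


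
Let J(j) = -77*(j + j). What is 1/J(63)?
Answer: -1/9702 ≈ -0.00010307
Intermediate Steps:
J(j) = -154*j
1/J(63) = 1/(-154*63) = 1/(-9702) = -1/9702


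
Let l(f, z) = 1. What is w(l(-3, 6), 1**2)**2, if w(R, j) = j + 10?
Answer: 121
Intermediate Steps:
w(R, j) = 10 + j
w(l(-3, 6), 1**2)**2 = (10 + 1**2)**2 = (10 + 1)**2 = 11**2 = 121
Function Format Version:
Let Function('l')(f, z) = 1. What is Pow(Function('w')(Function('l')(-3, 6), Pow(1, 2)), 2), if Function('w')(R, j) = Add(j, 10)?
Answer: 121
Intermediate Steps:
Function('w')(R, j) = Add(10, j)
Pow(Function('w')(Function('l')(-3, 6), Pow(1, 2)), 2) = Pow(Add(10, Pow(1, 2)), 2) = Pow(Add(10, 1), 2) = Pow(11, 2) = 121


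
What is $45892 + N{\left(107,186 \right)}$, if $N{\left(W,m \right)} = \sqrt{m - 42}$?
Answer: $45904$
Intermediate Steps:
$N{\left(W,m \right)} = \sqrt{-42 + m}$
$45892 + N{\left(107,186 \right)} = 45892 + \sqrt{-42 + 186} = 45892 + \sqrt{144} = 45892 + 12 = 45904$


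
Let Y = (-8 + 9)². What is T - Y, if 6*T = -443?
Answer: -449/6 ≈ -74.833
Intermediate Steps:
T = -443/6 (T = (⅙)*(-443) = -443/6 ≈ -73.833)
Y = 1 (Y = 1² = 1)
T - Y = -443/6 - 1*1 = -443/6 - 1 = -449/6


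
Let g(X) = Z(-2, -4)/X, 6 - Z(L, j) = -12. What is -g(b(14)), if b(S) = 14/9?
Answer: -81/7 ≈ -11.571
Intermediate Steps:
Z(L, j) = 18 (Z(L, j) = 6 - 1*(-12) = 6 + 12 = 18)
b(S) = 14/9 (b(S) = 14*(⅑) = 14/9)
g(X) = 18/X
-g(b(14)) = -18/14/9 = -18*9/14 = -1*81/7 = -81/7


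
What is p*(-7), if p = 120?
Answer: -840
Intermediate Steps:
p*(-7) = 120*(-7) = -840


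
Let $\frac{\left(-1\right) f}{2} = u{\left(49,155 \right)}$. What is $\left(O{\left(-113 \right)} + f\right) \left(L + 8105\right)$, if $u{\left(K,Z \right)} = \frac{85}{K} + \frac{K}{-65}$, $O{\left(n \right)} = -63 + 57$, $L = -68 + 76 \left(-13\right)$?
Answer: $- \frac{25535506}{455} \approx -56122.0$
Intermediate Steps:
$L = -1056$ ($L = -68 - 988 = -1056$)
$O{\left(n \right)} = -6$
$u{\left(K,Z \right)} = \frac{85}{K} - \frac{K}{65}$ ($u{\left(K,Z \right)} = \frac{85}{K} + K \left(- \frac{1}{65}\right) = \frac{85}{K} - \frac{K}{65}$)
$f = - \frac{6248}{3185}$ ($f = - 2 \left(\frac{85}{49} - \frac{49}{65}\right) = \left(-2\right) \frac{3124}{3185} = - \frac{6248}{3185} \approx -1.9617$)
$\left(O{\left(-113 \right)} + f\right) \left(L + 8105\right) = \left(-6 - \frac{6248}{3185}\right) \left(-1056 + 8105\right) = \left(- \frac{25358}{3185}\right) 7049 = - \frac{25535506}{455}$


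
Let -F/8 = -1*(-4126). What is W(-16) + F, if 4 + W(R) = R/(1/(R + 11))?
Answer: -32932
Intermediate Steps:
F = -33008 (F = -(-8)*(-4126) = -8*4126 = -33008)
W(R) = -4 + R*(11 + R) (W(R) = -4 + R/(1/(R + 11)) = -4 + R/(1/(11 + R)) = -4 + R*(11 + R))
W(-16) + F = (-4 + (-16)² + 11*(-16)) - 33008 = (-4 + 256 - 176) - 33008 = 76 - 33008 = -32932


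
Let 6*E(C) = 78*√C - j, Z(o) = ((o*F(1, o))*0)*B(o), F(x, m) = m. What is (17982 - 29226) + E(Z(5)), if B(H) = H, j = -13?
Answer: -67451/6 ≈ -11242.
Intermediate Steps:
Z(o) = 0 (Z(o) = ((o*o)*0)*o = (o²*0)*o = 0*o = 0)
E(C) = 13/6 + 13*√C (E(C) = (78*√C - 1*(-13))/6 = (78*√C + 13)/6 = (13 + 78*√C)/6 = 13/6 + 13*√C)
(17982 - 29226) + E(Z(5)) = (17982 - 29226) + (13/6 + 13*√0) = -11244 + (13/6 + 13*0) = -11244 + (13/6 + 0) = -11244 + 13/6 = -67451/6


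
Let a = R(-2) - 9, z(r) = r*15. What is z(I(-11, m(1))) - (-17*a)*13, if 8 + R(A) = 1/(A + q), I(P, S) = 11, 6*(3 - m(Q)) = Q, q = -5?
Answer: -25365/7 ≈ -3623.6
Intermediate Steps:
m(Q) = 3 - Q/6
R(A) = -8 + 1/(-5 + A) (R(A) = -8 + 1/(A - 5) = -8 + 1/(-5 + A))
z(r) = 15*r
a = -120/7 (a = (41 - 8*(-2))/(-5 - 2) - 9 = (41 + 16)/(-7) - 9 = -⅐*57 - 9 = -57/7 - 9 = -120/7 ≈ -17.143)
z(I(-11, m(1))) - (-17*a)*13 = 15*11 - (-17*(-120/7))*13 = 165 - 2040*13/7 = 165 - 1*26520/7 = 165 - 26520/7 = -25365/7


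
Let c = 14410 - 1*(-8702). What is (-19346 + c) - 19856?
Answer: -16090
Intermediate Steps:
c = 23112 (c = 14410 + 8702 = 23112)
(-19346 + c) - 19856 = (-19346 + 23112) - 19856 = 3766 - 19856 = -16090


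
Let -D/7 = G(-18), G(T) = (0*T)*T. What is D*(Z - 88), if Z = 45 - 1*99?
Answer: 0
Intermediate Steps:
G(T) = 0 (G(T) = 0*T = 0)
D = 0 (D = -7*0 = 0)
Z = -54 (Z = 45 - 99 = -54)
D*(Z - 88) = 0*(-54 - 88) = 0*(-142) = 0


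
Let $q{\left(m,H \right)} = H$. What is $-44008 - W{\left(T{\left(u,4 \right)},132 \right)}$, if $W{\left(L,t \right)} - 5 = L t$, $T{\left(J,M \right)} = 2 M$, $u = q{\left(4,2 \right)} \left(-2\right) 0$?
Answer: $-45069$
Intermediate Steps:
$u = 0$ ($u = 2 \left(-2\right) 0 = \left(-4\right) 0 = 0$)
$W{\left(L,t \right)} = 5 + L t$
$-44008 - W{\left(T{\left(u,4 \right)},132 \right)} = -44008 - \left(5 + 2 \cdot 4 \cdot 132\right) = -44008 - \left(5 + 8 \cdot 132\right) = -44008 - \left(5 + 1056\right) = -44008 - 1061 = -45069$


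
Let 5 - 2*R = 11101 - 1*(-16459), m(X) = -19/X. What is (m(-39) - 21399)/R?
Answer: 1669084/1074645 ≈ 1.5531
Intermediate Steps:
R = -27555/2 (R = 5/2 - (11101 - 1*(-16459))/2 = 5/2 - (11101 + 16459)/2 = 5/2 - 1/2*27560 = 5/2 - 13780 = -27555/2 ≈ -13778.)
(m(-39) - 21399)/R = (-19/(-39) - 21399)/(-27555/2) = (-19*(-1/39) - 21399)*(-2/27555) = (19/39 - 21399)*(-2/27555) = -834542/39*(-2/27555) = 1669084/1074645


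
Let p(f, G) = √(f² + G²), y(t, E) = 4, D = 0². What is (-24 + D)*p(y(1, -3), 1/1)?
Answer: -24*√17 ≈ -98.955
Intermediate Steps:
D = 0
p(f, G) = √(G² + f²)
(-24 + D)*p(y(1, -3), 1/1) = (-24 + 0)*√((1/1)² + 4²) = -24*√(1² + 16) = -24*√(1 + 16) = -24*√17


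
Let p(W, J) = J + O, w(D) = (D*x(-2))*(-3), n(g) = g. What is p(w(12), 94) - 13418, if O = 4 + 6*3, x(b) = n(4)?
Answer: -13302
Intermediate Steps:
x(b) = 4
O = 22 (O = 4 + 18 = 22)
w(D) = -12*D (w(D) = (D*4)*(-3) = (4*D)*(-3) = -12*D)
p(W, J) = 22 + J (p(W, J) = J + 22 = 22 + J)
p(w(12), 94) - 13418 = (22 + 94) - 13418 = 116 - 13418 = -13302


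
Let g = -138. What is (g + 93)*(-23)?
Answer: 1035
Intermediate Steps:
(g + 93)*(-23) = (-138 + 93)*(-23) = -45*(-23) = 1035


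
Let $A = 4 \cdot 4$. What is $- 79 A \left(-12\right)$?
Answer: $15168$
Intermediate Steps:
$A = 16$
$- 79 A \left(-12\right) = \left(-79\right) 16 \left(-12\right) = \left(-1264\right) \left(-12\right) = 15168$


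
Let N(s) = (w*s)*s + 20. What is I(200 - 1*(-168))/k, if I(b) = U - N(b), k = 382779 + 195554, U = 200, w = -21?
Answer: 2844084/578333 ≈ 4.9177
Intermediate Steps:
N(s) = 20 - 21*s**2 (N(s) = (-21*s)*s + 20 = -21*s**2 + 20 = 20 - 21*s**2)
k = 578333
I(b) = 180 + 21*b**2 (I(b) = 200 - (20 - 21*b**2) = 200 + (-20 + 21*b**2) = 180 + 21*b**2)
I(200 - 1*(-168))/k = (180 + 21*(200 - 1*(-168))**2)/578333 = (180 + 21*(200 + 168)**2)*(1/578333) = (180 + 21*368**2)*(1/578333) = (180 + 21*135424)*(1/578333) = (180 + 2843904)*(1/578333) = 2844084*(1/578333) = 2844084/578333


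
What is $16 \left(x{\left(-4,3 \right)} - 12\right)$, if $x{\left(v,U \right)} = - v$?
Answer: $-128$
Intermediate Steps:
$16 \left(x{\left(-4,3 \right)} - 12\right) = 16 \left(\left(-1\right) \left(-4\right) - 12\right) = 16 \left(4 - 12\right) = 16 \left(-8\right) = -128$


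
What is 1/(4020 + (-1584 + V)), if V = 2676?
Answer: 1/5112 ≈ 0.00019562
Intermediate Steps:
1/(4020 + (-1584 + V)) = 1/(4020 + (-1584 + 2676)) = 1/(4020 + 1092) = 1/5112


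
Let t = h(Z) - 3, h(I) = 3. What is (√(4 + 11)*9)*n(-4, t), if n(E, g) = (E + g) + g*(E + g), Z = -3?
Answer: -36*√15 ≈ -139.43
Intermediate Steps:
t = 0 (t = 3 - 3 = 0)
n(E, g) = E + g + g*(E + g)
(√(4 + 11)*9)*n(-4, t) = (√(4 + 11)*9)*(-4 + 0 + 0² - 4*0) = (√15*9)*(-4 + 0 + 0 + 0) = (9*√15)*(-4) = -36*√15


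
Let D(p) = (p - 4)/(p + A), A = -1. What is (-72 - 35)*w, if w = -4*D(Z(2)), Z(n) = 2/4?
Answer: 2996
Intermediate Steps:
Z(n) = ½ (Z(n) = 2*(¼) = ½)
D(p) = (-4 + p)/(-1 + p) (D(p) = (p - 4)/(p - 1) = (-4 + p)/(-1 + p))
w = -28 (w = -4*(-4 + ½)/(-1 + ½) = -4*(-7)/((-½)*2) = -(-8)*(-7)/2 = -4*7 = -28)
(-72 - 35)*w = (-72 - 35)*(-28) = -107*(-28) = 2996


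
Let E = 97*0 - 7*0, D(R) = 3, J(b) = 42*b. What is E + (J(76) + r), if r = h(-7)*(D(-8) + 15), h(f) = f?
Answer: 3066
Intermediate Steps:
E = 0 (E = 0 + 0 = 0)
r = -126 (r = -7*(3 + 15) = -7*18 = -126)
E + (J(76) + r) = 0 + (42*76 - 126) = 0 + (3192 - 126) = 0 + 3066 = 3066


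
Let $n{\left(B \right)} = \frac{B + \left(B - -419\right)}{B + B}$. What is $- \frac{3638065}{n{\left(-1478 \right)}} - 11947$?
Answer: $- \frac{10784429679}{2537} \approx -4.2509 \cdot 10^{6}$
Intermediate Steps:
$n{\left(B \right)} = \frac{419 + 2 B}{2 B}$ ($n{\left(B \right)} = \frac{B + \left(B + 419\right)}{2 B} = \left(B + \left(419 + B\right)\right) \frac{1}{2 B} = \left(419 + 2 B\right) \frac{1}{2 B} = \frac{419 + 2 B}{2 B}$)
$- \frac{3638065}{n{\left(-1478 \right)}} - 11947 = - \frac{3638065}{\frac{1}{-1478} \left(\frac{419}{2} - 1478\right)} - 11947 = - \frac{3638065}{\left(- \frac{1}{1478}\right) \left(- \frac{2537}{2}\right)} - 11947 = - \frac{3638065}{\frac{2537}{2956}} - 11947 = \left(-3638065\right) \frac{2956}{2537} - 11947 = - \frac{10754120140}{2537} - 11947 = - \frac{10784429679}{2537}$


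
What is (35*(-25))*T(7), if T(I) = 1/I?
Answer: -125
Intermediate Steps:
(35*(-25))*T(7) = (35*(-25))/7 = -875*1/7 = -125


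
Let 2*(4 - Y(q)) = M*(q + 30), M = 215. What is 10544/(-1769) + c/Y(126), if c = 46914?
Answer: -129885785/14829527 ≈ -8.7586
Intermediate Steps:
Y(q) = -3221 - 215*q/2 (Y(q) = 4 - 215*(q + 30)/2 = 4 - 215*(30 + q)/2 = 4 - (6450 + 215*q)/2 = 4 + (-3225 - 215*q/2) = -3221 - 215*q/2)
10544/(-1769) + c/Y(126) = 10544/(-1769) + 46914/(-3221 - 215/2*126) = 10544*(-1/1769) + 46914/(-3221 - 13545) = -10544/1769 + 46914/(-16766) = -10544/1769 + 46914*(-1/16766) = -10544/1769 - 23457/8383 = -129885785/14829527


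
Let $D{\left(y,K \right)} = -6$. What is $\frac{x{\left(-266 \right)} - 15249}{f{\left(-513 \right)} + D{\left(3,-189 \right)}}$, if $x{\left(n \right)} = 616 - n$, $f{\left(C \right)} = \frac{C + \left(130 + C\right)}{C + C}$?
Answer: $\frac{7370271}{2630} \approx 2802.4$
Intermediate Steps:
$f{\left(C \right)} = \frac{130 + 2 C}{2 C}$
$\frac{x{\left(-266 \right)} - 15249}{f{\left(-513 \right)} + D{\left(3,-189 \right)}} = \frac{\left(616 - -266\right) - 15249}{\frac{65 - 513}{-513} - 6} = \frac{\left(616 + 266\right) - 15249}{\left(- \frac{1}{513}\right) \left(-448\right) - 6} = \frac{882 - 15249}{\frac{448}{513} - 6} = - \frac{14367}{- \frac{2630}{513}} = \left(-14367\right) \left(- \frac{513}{2630}\right) = \frac{7370271}{2630}$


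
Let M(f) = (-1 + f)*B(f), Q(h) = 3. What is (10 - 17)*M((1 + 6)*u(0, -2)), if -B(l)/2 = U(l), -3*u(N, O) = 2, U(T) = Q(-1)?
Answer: -238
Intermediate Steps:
U(T) = 3
u(N, O) = -⅔ (u(N, O) = -⅓*2 = -⅔)
B(l) = -6 (B(l) = -2*3 = -6)
M(f) = 6 - 6*f (M(f) = (-1 + f)*(-6) = 6 - 6*f)
(10 - 17)*M((1 + 6)*u(0, -2)) = (10 - 17)*(6 - 6*(1 + 6)*(-2)/3) = -7*(6 - 42*(-2)/3) = -7*(6 - 6*(-14/3)) = -7*(6 + 28) = -7*34 = -238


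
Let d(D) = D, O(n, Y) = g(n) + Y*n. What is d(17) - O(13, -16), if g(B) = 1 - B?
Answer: 237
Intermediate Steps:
O(n, Y) = 1 - n + Y*n (O(n, Y) = (1 - n) + Y*n = 1 - n + Y*n)
d(17) - O(13, -16) = 17 - (1 - 1*13 - 16*13) = 17 - (1 - 13 - 208) = 17 - 1*(-220) = 17 + 220 = 237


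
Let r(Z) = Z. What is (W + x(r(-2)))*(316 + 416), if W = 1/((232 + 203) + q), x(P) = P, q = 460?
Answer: -1309548/895 ≈ -1463.2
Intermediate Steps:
W = 1/895 (W = 1/((232 + 203) + 460) = 1/(435 + 460) = 1/895 ≈ 0.0011173)
(W + x(r(-2)))*(316 + 416) = (1/895 - 2)*(316 + 416) = -1789/895*732 = -1309548/895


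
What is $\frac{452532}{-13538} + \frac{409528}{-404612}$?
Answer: $- \frac{23580508456}{684704657} \approx -34.439$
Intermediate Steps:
$\frac{452532}{-13538} + \frac{409528}{-404612} = 452532 \left(- \frac{1}{13538}\right) + 409528 \left(- \frac{1}{404612}\right) = - \frac{226266}{6769} - \frac{102382}{101153} = - \frac{23580508456}{684704657}$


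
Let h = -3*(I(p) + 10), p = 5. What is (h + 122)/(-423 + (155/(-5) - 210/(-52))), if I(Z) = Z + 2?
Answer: -1846/11699 ≈ -0.15779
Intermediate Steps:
I(Z) = 2 + Z
h = -51 (h = -3*((2 + 5) + 10) = -3*(7 + 10) = -3*17 = -51)
(h + 122)/(-423 + (155/(-5) - 210/(-52))) = (-51 + 122)/(-423 + (155/(-5) - 210/(-52))) = 71/(-423 + (155*(-1/5) - 210*(-1/52))) = 71/(-423 + (-31 + 105/26)) = 71/(-423 - 701/26) = 71/(-11699/26) = 71*(-26/11699) = -1846/11699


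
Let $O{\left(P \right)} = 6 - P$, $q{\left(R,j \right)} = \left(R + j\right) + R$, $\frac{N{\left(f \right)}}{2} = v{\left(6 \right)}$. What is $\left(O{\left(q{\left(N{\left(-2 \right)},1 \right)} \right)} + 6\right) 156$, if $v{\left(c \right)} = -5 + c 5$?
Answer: $-13884$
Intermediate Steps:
$v{\left(c \right)} = -5 + 5 c$
$N{\left(f \right)} = 50$ ($N{\left(f \right)} = 2 \left(-5 + 5 \cdot 6\right) = 2 \left(-5 + 30\right) = 2 \cdot 25 = 50$)
$q{\left(R,j \right)} = j + 2 R$
$\left(O{\left(q{\left(N{\left(-2 \right)},1 \right)} \right)} + 6\right) 156 = \left(\left(6 - \left(1 + 2 \cdot 50\right)\right) + 6\right) 156 = \left(\left(6 - \left(1 + 100\right)\right) + 6\right) 156 = \left(\left(6 - 101\right) + 6\right) 156 = \left(-95 + 6\right) 156 = \left(-89\right) 156 = -13884$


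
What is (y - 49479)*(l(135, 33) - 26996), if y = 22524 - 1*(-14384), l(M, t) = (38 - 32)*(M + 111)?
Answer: 320811920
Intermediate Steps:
l(M, t) = 666 + 6*M (l(M, t) = 6*(111 + M) = 666 + 6*M)
y = 36908 (y = 22524 + 14384 = 36908)
(y - 49479)*(l(135, 33) - 26996) = (36908 - 49479)*((666 + 6*135) - 26996) = -12571*((666 + 810) - 26996) = -12571*(1476 - 26996) = -12571*(-25520) = 320811920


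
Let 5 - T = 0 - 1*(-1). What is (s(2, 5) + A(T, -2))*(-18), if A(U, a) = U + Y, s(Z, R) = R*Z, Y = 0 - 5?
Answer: -162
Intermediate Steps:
T = 4 (T = 5 - (0 - 1*(-1)) = 5 - (0 + 1) = 5 - 1*1 = 5 - 1 = 4)
Y = -5
A(U, a) = -5 + U (A(U, a) = U - 5 = -5 + U)
(s(2, 5) + A(T, -2))*(-18) = (5*2 + (-5 + 4))*(-18) = (10 - 1)*(-18) = 9*(-18) = -162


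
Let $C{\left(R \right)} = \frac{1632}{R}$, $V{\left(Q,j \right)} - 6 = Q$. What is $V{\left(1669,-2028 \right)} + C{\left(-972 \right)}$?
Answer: $\frac{135539}{81} \approx 1673.3$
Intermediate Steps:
$V{\left(Q,j \right)} = 6 + Q$
$V{\left(1669,-2028 \right)} + C{\left(-972 \right)} = \left(6 + 1669\right) + \frac{1632}{-972} = 1675 + 1632 \left(- \frac{1}{972}\right) = 1675 - \frac{136}{81} = \frac{135539}{81}$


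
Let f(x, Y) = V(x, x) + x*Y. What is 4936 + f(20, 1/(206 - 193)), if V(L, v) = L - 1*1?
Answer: 64435/13 ≈ 4956.5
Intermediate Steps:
V(L, v) = -1 + L (V(L, v) = L - 1 = -1 + L)
f(x, Y) = -1 + x + Y*x (f(x, Y) = (-1 + x) + x*Y = (-1 + x) + Y*x = -1 + x + Y*x)
4936 + f(20, 1/(206 - 193)) = 4936 + (-1 + 20 + 20/(206 - 193)) = 4936 + (-1 + 20 + 20/13) = 4936 + 267/13 = 64435/13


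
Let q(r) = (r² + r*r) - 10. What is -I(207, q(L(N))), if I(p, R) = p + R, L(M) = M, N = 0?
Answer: -197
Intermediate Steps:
q(r) = -10 + 2*r² (q(r) = (r² + r²) - 10 = 2*r² - 10 = -10 + 2*r²)
I(p, R) = R + p
-I(207, q(L(N))) = -((-10 + 2*0²) + 207) = -((-10 + 2*0) + 207) = -((-10 + 0) + 207) = -(-10 + 207) = -1*197 = -197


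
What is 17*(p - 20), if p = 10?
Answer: -170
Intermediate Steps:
17*(p - 20) = 17*(10 - 20) = 17*(-10) = -170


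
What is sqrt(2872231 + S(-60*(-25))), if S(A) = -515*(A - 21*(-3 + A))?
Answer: sqrt(18289786) ≈ 4276.7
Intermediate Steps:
S(A) = -32445 + 10300*A (S(A) = -515*(A + (63 - 21*A)) = -515*(63 - 20*A) = -32445 + 10300*A)
sqrt(2872231 + S(-60*(-25))) = sqrt(2872231 + (-32445 + 10300*(-60*(-25)))) = sqrt(2872231 + (-32445 + 10300*1500)) = sqrt(2872231 + (-32445 + 15450000)) = sqrt(2872231 + 15417555) = sqrt(18289786)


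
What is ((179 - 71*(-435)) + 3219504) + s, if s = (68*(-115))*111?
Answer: 2382548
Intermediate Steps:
s = -868020 (s = -7820*111 = -868020)
((179 - 71*(-435)) + 3219504) + s = ((179 - 71*(-435)) + 3219504) - 868020 = ((179 + 30885) + 3219504) - 868020 = (31064 + 3219504) - 868020 = 3250568 - 868020 = 2382548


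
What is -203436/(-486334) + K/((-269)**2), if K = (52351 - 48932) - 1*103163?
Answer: -16894033050/17595807287 ≈ -0.96012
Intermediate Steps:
K = -99744 (K = 3419 - 103163 = -99744)
-203436/(-486334) + K/((-269)**2) = -203436/(-486334) - 99744/((-269)**2) = -203436*(-1/486334) - 99744/72361 = 101718/243167 - 99744*1/72361 = 101718/243167 - 99744/72361 = -16894033050/17595807287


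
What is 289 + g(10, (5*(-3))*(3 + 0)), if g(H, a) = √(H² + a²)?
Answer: 289 + 5*√85 ≈ 335.10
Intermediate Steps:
289 + g(10, (5*(-3))*(3 + 0)) = 289 + √(10² + ((5*(-3))*(3 + 0))²) = 289 + √(100 + (-15*3)²) = 289 + √(100 + (-45)²) = 289 + √(100 + 2025) = 289 + √2125 = 289 + 5*√85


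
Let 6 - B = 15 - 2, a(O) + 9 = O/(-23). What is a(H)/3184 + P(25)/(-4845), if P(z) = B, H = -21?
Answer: -194273/177404520 ≈ -0.0010951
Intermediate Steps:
a(O) = -9 - O/23 (a(O) = -9 + O/(-23) = -9 + O*(-1/23) = -9 - O/23)
B = -7 (B = 6 - (15 - 2) = 6 - 1*13 = 6 - 13 = -7)
P(z) = -7
a(H)/3184 + P(25)/(-4845) = (-9 - 1/23*(-21))/3184 - 7/(-4845) = (-9 + 21/23)*(1/3184) - 7*(-1/4845) = -186/23*1/3184 + 7/4845 = -93/36616 + 7/4845 = -194273/177404520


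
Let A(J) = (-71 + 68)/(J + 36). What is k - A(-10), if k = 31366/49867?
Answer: 965117/1296542 ≈ 0.74438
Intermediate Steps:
A(J) = -3/(36 + J)
k = 31366/49867 (k = 31366*(1/49867) = 31366/49867 ≈ 0.62899)
k - A(-10) = 31366/49867 - (-3)/(36 - 10) = 31366/49867 - (-3)/26 = 31366/49867 - 1*(-3/26) = 31366/49867 + 3/26 = 965117/1296542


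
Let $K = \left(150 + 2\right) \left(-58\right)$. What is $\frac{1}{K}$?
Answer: $- \frac{1}{8816} \approx -0.00011343$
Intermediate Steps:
$K = -8816$ ($K = 152 \left(-58\right) = -8816$)
$\frac{1}{K} = \frac{1}{-8816} = - \frac{1}{8816}$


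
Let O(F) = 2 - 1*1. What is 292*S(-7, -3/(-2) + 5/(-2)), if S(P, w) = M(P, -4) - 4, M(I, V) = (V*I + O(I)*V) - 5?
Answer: 4380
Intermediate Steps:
O(F) = 1 (O(F) = 2 - 1 = 1)
M(I, V) = -5 + V + I*V (M(I, V) = (V*I + 1*V) - 5 = (I*V + V) - 5 = (V + I*V) - 5 = -5 + V + I*V)
S(P, w) = -13 - 4*P (S(P, w) = (-5 - 4 + P*(-4)) - 4 = (-5 - 4 - 4*P) - 4 = (-9 - 4*P) - 4 = -13 - 4*P)
292*S(-7, -3/(-2) + 5/(-2)) = 292*(-13 - 4*(-7)) = 292*(-13 + 28) = 292*15 = 4380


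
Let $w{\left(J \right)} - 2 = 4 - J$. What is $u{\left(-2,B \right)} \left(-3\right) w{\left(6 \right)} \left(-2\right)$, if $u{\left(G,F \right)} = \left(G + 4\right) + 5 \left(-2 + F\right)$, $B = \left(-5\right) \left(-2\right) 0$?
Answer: $0$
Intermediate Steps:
$w{\left(J \right)} = 6 - J$ ($w{\left(J \right)} = 2 - \left(-4 + J\right) = 6 - J$)
$B = 0$ ($B = 10 \cdot 0 = 0$)
$u{\left(G,F \right)} = -6 + G + 5 F$ ($u{\left(G,F \right)} = \left(4 + G\right) + \left(-10 + 5 F\right) = -6 + G + 5 F$)
$u{\left(-2,B \right)} \left(-3\right) w{\left(6 \right)} \left(-2\right) = \left(-6 - 2 + 5 \cdot 0\right) \left(-3\right) \left(6 - 6\right) \left(-2\right) = \left(-6 - 2 + 0\right) \left(-3\right) \left(6 - 6\right) \left(-2\right) = \left(-8\right) \left(-3\right) 0 \left(-2\right) = 24 \cdot 0 = 0$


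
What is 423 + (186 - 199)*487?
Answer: -5908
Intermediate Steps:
423 + (186 - 199)*487 = 423 - 13*487 = 423 - 6331 = -5908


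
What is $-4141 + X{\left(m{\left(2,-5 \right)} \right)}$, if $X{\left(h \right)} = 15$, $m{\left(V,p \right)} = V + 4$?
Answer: $-4126$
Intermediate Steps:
$m{\left(V,p \right)} = 4 + V$
$-4141 + X{\left(m{\left(2,-5 \right)} \right)} = -4141 + 15 = -4126$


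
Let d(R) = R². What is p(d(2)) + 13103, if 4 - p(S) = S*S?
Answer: 13091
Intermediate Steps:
p(S) = 4 - S² (p(S) = 4 - S*S = 4 - S²)
p(d(2)) + 13103 = (4 - (2²)²) + 13103 = (4 - 1*4²) + 13103 = (4 - 1*16) + 13103 = (4 - 16) + 13103 = -12 + 13103 = 13091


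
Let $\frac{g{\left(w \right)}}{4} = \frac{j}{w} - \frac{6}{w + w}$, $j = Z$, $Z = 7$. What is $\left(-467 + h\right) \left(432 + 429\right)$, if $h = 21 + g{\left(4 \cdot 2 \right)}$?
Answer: $-382284$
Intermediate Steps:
$j = 7$
$g{\left(w \right)} = \frac{16}{w}$ ($g{\left(w \right)} = 4 \left(\frac{7}{w} - \frac{6}{w + w}\right) = 4 \left(\frac{7}{w} - \frac{6}{2 w}\right) = 4 \left(\frac{7}{w} - 6 \frac{1}{2 w}\right) = 4 \left(\frac{7}{w} - \frac{3}{w}\right) = 4 \frac{4}{w} = \frac{16}{w}$)
$h = 23$ ($h = 21 + \frac{16}{4 \cdot 2} = 21 + \frac{16}{8} = 21 + 16 \cdot \frac{1}{8} = 21 + 2 = 23$)
$\left(-467 + h\right) \left(432 + 429\right) = \left(-467 + 23\right) \left(432 + 429\right) = \left(-444\right) 861 = -382284$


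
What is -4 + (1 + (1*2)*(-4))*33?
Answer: -235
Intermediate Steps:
-4 + (1 + (1*2)*(-4))*33 = -4 + (1 + 2*(-4))*33 = -4 + (1 - 8)*33 = -4 - 7*33 = -4 - 231 = -235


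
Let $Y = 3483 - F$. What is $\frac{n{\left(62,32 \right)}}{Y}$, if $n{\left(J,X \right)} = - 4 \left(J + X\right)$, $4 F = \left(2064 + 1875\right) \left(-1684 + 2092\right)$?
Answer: $\frac{376}{398295} \approx 0.00094402$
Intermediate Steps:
$F = 401778$ ($F = \frac{\left(2064 + 1875\right) \left(-1684 + 2092\right)}{4} = \frac{3939 \cdot 408}{4} = \frac{1}{4} \cdot 1607112 = 401778$)
$n{\left(J,X \right)} = - 4 J - 4 X$
$Y = -398295$ ($Y = 3483 - 401778 = -398295$)
$\frac{n{\left(62,32 \right)}}{Y} = \frac{\left(-4\right) 62 - 128}{-398295} = \left(-248 - 128\right) \left(- \frac{1}{398295}\right) = \left(-376\right) \left(- \frac{1}{398295}\right) = \frac{376}{398295}$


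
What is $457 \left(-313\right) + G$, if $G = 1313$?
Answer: $-141728$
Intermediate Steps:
$457 \left(-313\right) + G = 457 \left(-313\right) + 1313 = -143041 + 1313 = -141728$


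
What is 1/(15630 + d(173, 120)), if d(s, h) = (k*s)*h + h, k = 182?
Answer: 1/3794070 ≈ 2.6357e-7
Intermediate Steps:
d(s, h) = h + 182*h*s (d(s, h) = (182*s)*h + h = 182*h*s + h = h + 182*h*s)
1/(15630 + d(173, 120)) = 1/(15630 + 120*(1 + 182*173)) = 1/(15630 + 120*(1 + 31486)) = 1/(15630 + 120*31487) = 1/(15630 + 3778440) = 1/3794070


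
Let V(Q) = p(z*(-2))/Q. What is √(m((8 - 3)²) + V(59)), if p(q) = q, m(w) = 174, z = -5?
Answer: 2*√151571/59 ≈ 13.197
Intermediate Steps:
V(Q) = 10/Q (V(Q) = (-5*(-2))/Q = 10/Q)
√(m((8 - 3)²) + V(59)) = √(174 + 10/59) = √(10276/59) = 2*√151571/59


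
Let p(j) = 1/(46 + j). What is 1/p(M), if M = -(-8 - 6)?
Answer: 60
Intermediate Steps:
M = 14 (M = -1*(-14) = 14)
1/p(M) = 1/(1/(46 + 14)) = 1/(1/60) = 60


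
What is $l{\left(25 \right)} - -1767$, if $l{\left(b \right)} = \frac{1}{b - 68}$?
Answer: $\frac{75980}{43} \approx 1767.0$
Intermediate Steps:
$l{\left(b \right)} = \frac{1}{-68 + b}$
$l{\left(25 \right)} - -1767 = \frac{1}{-68 + 25} - -1767 = \frac{1}{-43} + 1767 = - \frac{1}{43} + 1767 = \frac{75980}{43}$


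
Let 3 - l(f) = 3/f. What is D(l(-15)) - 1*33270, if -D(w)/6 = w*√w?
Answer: -33270 - 384*√5/25 ≈ -33304.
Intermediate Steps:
l(f) = 3 - 3/f
D(w) = -6*w^(3/2) (D(w) = -6*w*√w = -6*w^(3/2))
D(l(-15)) - 1*33270 = -6*(3 - 3/(-15))^(3/2) - 1*33270 = -6*(3 - 3*(-1/15))^(3/2) - 33270 = -6*(3 + ⅕)^(3/2) - 33270 = -384*√5/25 - 33270 = -33270 - 384*√5/25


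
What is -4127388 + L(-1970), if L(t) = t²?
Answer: -246488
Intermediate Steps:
-4127388 + L(-1970) = -4127388 + (-1970)² = -4127388 + 3880900 = -246488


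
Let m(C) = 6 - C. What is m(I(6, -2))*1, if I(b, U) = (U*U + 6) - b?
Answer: 2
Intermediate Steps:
I(b, U) = 6 + U² - b (I(b, U) = (U² + 6) - b = (6 + U²) - b = 6 + U² - b)
m(I(6, -2))*1 = (6 - (6 + (-2)² - 1*6))*1 = (6 - (6 + 4 - 6))*1 = (6 - 1*4)*1 = (6 - 4)*1 = 2*1 = 2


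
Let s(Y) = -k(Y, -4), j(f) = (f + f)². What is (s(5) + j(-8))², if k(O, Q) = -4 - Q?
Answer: 65536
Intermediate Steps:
j(f) = 4*f² (j(f) = (2*f)² = 4*f²)
s(Y) = 0 (s(Y) = -(-4 - 1*(-4)) = -(-4 + 4) = -1*0 = 0)
(s(5) + j(-8))² = (0 + 4*(-8)²)² = (0 + 4*64)² = (0 + 256)² = 256² = 65536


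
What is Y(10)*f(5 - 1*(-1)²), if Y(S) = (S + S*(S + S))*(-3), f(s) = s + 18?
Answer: -13860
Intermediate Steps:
f(s) = 18 + s
Y(S) = -6*S² - 3*S (Y(S) = (S + S*(2*S))*(-3) = (S + 2*S²)*(-3) = -6*S² - 3*S)
Y(10)*f(5 - 1*(-1)²) = (-3*10*(1 + 2*10))*(18 + (5 - 1*(-1)²)) = (-3*10*(1 + 20))*(18 + (5 - 1*1)) = (-3*10*21)*(18 + (5 - 1)) = -630*(18 + 4) = -630*22 = -13860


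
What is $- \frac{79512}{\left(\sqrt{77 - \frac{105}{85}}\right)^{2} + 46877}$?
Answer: $- \frac{1351704}{798197} \approx -1.6934$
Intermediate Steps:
$- \frac{79512}{\left(\sqrt{77 - \frac{105}{85}}\right)^{2} + 46877} = - \frac{79512}{\left(\sqrt{77 - \frac{21}{17}}\right)^{2} + 46877} = - \frac{79512}{\left(\sqrt{\frac{1288}{17}}\right)^{2} + 46877} = - \frac{79512}{\left(\frac{2 \sqrt{5474}}{17}\right)^{2} + 46877} = - \frac{79512}{\frac{1288}{17} + 46877} = - \frac{79512}{\frac{798197}{17}} = \left(-79512\right) \frac{17}{798197} = - \frac{1351704}{798197}$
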